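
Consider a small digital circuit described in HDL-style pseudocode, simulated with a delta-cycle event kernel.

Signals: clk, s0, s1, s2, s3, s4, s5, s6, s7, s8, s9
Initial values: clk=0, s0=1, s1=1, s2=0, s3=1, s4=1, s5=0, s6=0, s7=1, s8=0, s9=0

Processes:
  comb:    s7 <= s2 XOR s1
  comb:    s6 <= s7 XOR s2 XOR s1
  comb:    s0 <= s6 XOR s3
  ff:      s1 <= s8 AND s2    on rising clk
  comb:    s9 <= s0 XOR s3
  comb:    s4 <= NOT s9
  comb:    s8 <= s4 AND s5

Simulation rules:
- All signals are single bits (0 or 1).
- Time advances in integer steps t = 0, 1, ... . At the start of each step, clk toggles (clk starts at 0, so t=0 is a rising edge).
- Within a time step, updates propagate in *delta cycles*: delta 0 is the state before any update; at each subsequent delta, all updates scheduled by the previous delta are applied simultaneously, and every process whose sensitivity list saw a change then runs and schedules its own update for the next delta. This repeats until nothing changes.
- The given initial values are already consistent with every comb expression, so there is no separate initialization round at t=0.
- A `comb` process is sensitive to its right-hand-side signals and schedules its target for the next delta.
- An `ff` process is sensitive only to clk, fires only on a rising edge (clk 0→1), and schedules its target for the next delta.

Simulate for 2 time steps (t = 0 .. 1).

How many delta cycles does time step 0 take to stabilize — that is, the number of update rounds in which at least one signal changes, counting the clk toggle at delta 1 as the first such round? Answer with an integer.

t0.Δ0 s5=0 clk=0 s9=0 s8=0 s7=1 s0=1 s1=1 s4=1 s3=1 s2=0 s6=0
t0.Δ1 s5=0 clk=1 s9=0 s8=0 s7=1 s0=1 s1=1 s4=1 s3=1 s2=0 s6=0
t0.Δ2 s5=0 clk=1 s9=0 s8=0 s7=1 s0=1 s1=0 s4=1 s3=1 s2=0 s6=0
t0.Δ3 s5=0 clk=1 s9=0 s8=0 s7=0 s0=1 s1=0 s4=1 s3=1 s2=0 s6=1
t0.Δ4 s5=0 clk=1 s9=0 s8=0 s7=0 s0=0 s1=0 s4=1 s3=1 s2=0 s6=0
t0.Δ5 s5=0 clk=1 s9=1 s8=0 s7=0 s0=1 s1=0 s4=1 s3=1 s2=0 s6=0
t0.Δ6 s5=0 clk=1 s9=0 s8=0 s7=0 s0=1 s1=0 s4=0 s3=1 s2=0 s6=0
t0.Δ7 s5=0 clk=1 s9=0 s8=0 s7=0 s0=1 s1=0 s4=1 s3=1 s2=0 s6=0
t1.Δ0 s5=0 clk=1 s9=0 s8=0 s7=0 s0=1 s1=0 s4=1 s3=1 s2=0 s6=0
t1.Δ1 s5=0 clk=0 s9=0 s8=0 s7=0 s0=1 s1=0 s4=1 s3=1 s2=0 s6=0

7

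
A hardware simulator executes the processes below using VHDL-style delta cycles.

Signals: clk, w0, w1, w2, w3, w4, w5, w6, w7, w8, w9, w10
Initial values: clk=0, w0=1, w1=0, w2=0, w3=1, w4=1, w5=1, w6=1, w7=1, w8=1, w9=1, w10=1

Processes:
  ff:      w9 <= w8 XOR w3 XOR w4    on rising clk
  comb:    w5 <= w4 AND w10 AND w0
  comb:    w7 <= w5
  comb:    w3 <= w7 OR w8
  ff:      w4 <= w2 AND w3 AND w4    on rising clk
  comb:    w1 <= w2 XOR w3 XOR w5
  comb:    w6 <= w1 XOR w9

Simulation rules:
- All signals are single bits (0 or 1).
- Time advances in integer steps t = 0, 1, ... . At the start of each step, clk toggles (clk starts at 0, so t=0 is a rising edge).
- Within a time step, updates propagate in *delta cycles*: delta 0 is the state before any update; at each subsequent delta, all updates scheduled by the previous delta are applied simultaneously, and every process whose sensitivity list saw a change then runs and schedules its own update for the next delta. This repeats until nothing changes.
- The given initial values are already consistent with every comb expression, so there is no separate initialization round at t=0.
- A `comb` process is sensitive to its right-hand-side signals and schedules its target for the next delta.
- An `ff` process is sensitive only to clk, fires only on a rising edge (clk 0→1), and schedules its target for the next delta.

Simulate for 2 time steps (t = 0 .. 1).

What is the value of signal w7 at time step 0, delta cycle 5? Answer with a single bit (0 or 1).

[bits: w5,w8,w10,w7,w0,w1,w9,w6,clk,w4,w3,w2]
t=0: Δ0=111110110110 Δ1=111110111110 Δ2=111110111010 Δ3=011110111010 Δ4=011011111010 Δ5=011011101010 | 5Δ
t=1: Δ0=011011101010 Δ1=011011100010 | 1Δ

0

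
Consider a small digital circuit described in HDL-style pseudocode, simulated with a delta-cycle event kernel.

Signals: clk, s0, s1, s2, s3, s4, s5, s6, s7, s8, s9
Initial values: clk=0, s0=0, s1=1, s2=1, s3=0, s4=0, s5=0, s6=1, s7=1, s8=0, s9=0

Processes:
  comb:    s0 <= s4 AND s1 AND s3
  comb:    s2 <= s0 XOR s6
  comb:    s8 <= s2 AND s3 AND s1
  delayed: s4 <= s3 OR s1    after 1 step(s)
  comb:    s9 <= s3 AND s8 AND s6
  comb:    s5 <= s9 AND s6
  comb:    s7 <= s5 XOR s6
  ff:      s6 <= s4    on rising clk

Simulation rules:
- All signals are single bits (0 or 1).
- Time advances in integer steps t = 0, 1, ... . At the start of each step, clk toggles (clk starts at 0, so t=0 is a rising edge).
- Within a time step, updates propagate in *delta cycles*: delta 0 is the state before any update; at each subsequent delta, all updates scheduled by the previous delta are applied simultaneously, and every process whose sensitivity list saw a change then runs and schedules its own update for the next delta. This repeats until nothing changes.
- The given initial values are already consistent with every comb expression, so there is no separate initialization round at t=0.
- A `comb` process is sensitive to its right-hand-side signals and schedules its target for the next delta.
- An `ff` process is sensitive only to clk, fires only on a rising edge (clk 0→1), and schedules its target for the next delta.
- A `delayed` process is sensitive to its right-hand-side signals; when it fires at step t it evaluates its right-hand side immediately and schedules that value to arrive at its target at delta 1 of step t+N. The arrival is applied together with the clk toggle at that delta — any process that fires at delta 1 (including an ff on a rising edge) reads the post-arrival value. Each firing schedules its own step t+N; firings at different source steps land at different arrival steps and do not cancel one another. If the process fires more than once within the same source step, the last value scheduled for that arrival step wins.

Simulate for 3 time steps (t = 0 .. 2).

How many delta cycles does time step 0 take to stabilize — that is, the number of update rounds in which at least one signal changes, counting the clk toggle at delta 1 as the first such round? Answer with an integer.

3

t0.Δ0 s8=0 s3=0 s4=0 s9=0 s2=1 s5=0 s1=1 s6=1 clk=0 s0=0 s7=1
t0.Δ1 s8=0 s3=0 s4=0 s9=0 s2=1 s5=0 s1=1 s6=1 clk=1 s0=0 s7=1
t0.Δ2 s8=0 s3=0 s4=0 s9=0 s2=1 s5=0 s1=1 s6=0 clk=1 s0=0 s7=1
t0.Δ3 s8=0 s3=0 s4=0 s9=0 s2=0 s5=0 s1=1 s6=0 clk=1 s0=0 s7=0
t1.Δ0 s8=0 s3=0 s4=0 s9=0 s2=0 s5=0 s1=1 s6=0 clk=1 s0=0 s7=0
t1.Δ1 s8=0 s3=0 s4=0 s9=0 s2=0 s5=0 s1=1 s6=0 clk=0 s0=0 s7=0
t2.Δ0 s8=0 s3=0 s4=0 s9=0 s2=0 s5=0 s1=1 s6=0 clk=0 s0=0 s7=0
t2.Δ1 s8=0 s3=0 s4=0 s9=0 s2=0 s5=0 s1=1 s6=0 clk=1 s0=0 s7=0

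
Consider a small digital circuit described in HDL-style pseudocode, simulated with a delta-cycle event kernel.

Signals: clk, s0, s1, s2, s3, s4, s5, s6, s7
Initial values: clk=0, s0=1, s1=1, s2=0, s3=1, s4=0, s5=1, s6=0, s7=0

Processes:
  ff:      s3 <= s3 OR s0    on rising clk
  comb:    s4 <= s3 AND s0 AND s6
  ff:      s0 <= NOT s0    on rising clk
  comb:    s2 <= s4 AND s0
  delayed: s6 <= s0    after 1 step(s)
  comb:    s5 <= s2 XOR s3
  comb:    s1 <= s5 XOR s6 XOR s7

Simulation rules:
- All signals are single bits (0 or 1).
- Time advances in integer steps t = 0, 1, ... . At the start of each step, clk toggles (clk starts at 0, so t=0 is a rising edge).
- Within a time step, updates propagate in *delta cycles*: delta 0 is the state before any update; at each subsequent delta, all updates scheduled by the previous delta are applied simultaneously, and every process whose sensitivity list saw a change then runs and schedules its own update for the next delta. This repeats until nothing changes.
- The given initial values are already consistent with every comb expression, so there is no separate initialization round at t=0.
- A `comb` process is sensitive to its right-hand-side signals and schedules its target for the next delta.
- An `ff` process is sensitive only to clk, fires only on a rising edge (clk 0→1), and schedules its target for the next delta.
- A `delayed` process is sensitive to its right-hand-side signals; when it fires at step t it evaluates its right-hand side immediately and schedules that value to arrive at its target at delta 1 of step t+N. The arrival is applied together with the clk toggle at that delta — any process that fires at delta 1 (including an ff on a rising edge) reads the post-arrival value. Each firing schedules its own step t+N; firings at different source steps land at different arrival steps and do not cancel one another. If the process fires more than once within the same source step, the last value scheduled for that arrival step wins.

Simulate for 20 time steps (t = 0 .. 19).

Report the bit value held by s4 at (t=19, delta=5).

1

[bits: clk,s5,s6,s1,s3,s2,s0,s4,s7]
t=0: Δ0=010110100 Δ1=110110100 Δ2=110110000 | 2Δ
t=1: Δ0=110110000 Δ1=010110000 | 1Δ
t=2: Δ0=010110000 Δ1=110110000 Δ2=110110100 | 2Δ
t=3: Δ0=110110100 Δ1=011110100 Δ2=011010110 Δ3=011011110 Δ4=001011110 Δ5=001111110 | 5Δ
t=4: Δ0=001111110 Δ1=101111110 Δ2=101111010 Δ3=101110000 Δ4=111110000 Δ5=111010000 | 5Δ
t=5: Δ0=111010000 Δ1=010010000 Δ2=010110000 | 2Δ
t=6: Δ0=010110000 Δ1=110110000 Δ2=110110100 | 2Δ
t=7: Δ0=110110100 Δ1=011110100 Δ2=011010110 Δ3=011011110 Δ4=001011110 Δ5=001111110 | 5Δ
t=8: Δ0=001111110 Δ1=101111110 Δ2=101111010 Δ3=101110000 Δ4=111110000 Δ5=111010000 | 5Δ
t=9: Δ0=111010000 Δ1=010010000 Δ2=010110000 | 2Δ
t=10: Δ0=010110000 Δ1=110110000 Δ2=110110100 | 2Δ
t=11: Δ0=110110100 Δ1=011110100 Δ2=011010110 Δ3=011011110 Δ4=001011110 Δ5=001111110 | 5Δ
t=12: Δ0=001111110 Δ1=101111110 Δ2=101111010 Δ3=101110000 Δ4=111110000 Δ5=111010000 | 5Δ
t=13: Δ0=111010000 Δ1=010010000 Δ2=010110000 | 2Δ
t=14: Δ0=010110000 Δ1=110110000 Δ2=110110100 | 2Δ
t=15: Δ0=110110100 Δ1=011110100 Δ2=011010110 Δ3=011011110 Δ4=001011110 Δ5=001111110 | 5Δ
t=16: Δ0=001111110 Δ1=101111110 Δ2=101111010 Δ3=101110000 Δ4=111110000 Δ5=111010000 | 5Δ
t=17: Δ0=111010000 Δ1=010010000 Δ2=010110000 | 2Δ
t=18: Δ0=010110000 Δ1=110110000 Δ2=110110100 | 2Δ
t=19: Δ0=110110100 Δ1=011110100 Δ2=011010110 Δ3=011011110 Δ4=001011110 Δ5=001111110 | 5Δ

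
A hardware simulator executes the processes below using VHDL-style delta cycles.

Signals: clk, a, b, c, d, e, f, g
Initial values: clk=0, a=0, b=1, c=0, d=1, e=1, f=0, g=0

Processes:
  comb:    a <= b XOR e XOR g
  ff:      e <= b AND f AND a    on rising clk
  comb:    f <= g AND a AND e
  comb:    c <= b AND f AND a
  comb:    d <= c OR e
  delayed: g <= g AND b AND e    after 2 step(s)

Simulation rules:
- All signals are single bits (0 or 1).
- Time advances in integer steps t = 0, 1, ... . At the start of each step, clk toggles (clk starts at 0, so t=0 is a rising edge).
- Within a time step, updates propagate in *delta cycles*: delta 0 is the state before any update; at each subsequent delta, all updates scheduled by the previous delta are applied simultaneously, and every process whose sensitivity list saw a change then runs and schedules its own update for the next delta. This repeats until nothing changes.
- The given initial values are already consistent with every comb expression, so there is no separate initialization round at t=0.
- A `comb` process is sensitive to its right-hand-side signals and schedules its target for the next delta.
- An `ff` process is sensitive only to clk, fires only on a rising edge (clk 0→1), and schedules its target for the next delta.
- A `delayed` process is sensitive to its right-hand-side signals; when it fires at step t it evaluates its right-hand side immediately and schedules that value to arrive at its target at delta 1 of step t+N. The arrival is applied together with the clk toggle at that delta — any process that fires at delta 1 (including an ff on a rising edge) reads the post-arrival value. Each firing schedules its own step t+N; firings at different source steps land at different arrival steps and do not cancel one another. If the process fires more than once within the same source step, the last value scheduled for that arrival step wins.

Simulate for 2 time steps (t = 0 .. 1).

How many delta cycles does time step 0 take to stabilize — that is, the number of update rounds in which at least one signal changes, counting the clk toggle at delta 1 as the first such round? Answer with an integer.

[bits: c,e,f,clk,a,b,g,d]
t=0: Δ0=01000101 Δ1=01010101 Δ2=00010101 Δ3=00011100 | 3Δ
t=1: Δ0=00011100 Δ1=00001100 | 1Δ

3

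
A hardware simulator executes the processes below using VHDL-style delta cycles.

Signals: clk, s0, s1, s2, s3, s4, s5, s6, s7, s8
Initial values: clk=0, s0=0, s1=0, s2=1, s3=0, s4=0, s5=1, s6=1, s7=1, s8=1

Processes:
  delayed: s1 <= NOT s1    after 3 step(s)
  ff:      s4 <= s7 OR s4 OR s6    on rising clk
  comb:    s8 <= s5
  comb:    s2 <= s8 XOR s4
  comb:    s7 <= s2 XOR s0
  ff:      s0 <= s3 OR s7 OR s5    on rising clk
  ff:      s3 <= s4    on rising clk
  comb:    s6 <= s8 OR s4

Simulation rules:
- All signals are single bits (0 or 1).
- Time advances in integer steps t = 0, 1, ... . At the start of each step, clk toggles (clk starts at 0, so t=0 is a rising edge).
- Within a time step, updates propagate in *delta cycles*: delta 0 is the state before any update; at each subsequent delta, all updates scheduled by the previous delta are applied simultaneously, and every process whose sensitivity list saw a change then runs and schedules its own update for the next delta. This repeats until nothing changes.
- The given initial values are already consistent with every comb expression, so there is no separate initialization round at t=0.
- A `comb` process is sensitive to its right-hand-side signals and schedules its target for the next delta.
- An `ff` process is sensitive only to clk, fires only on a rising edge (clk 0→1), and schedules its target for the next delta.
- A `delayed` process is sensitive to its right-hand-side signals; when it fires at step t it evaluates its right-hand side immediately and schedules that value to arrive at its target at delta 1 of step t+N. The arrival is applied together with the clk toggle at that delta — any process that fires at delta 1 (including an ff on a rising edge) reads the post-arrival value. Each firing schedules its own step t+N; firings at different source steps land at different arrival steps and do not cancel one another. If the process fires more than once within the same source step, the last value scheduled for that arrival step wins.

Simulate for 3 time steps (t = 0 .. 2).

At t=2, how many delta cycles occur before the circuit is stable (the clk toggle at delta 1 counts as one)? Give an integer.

t0.Δ0 s2=1 s8=1 s0=0 s4=0 s7=1 s1=0 clk=0 s3=0 s6=1 s5=1
t0.Δ1 s2=1 s8=1 s0=0 s4=0 s7=1 s1=0 clk=1 s3=0 s6=1 s5=1
t0.Δ2 s2=1 s8=1 s0=1 s4=1 s7=1 s1=0 clk=1 s3=0 s6=1 s5=1
t0.Δ3 s2=0 s8=1 s0=1 s4=1 s7=0 s1=0 clk=1 s3=0 s6=1 s5=1
t0.Δ4 s2=0 s8=1 s0=1 s4=1 s7=1 s1=0 clk=1 s3=0 s6=1 s5=1
t1.Δ0 s2=0 s8=1 s0=1 s4=1 s7=1 s1=0 clk=1 s3=0 s6=1 s5=1
t1.Δ1 s2=0 s8=1 s0=1 s4=1 s7=1 s1=0 clk=0 s3=0 s6=1 s5=1
t2.Δ0 s2=0 s8=1 s0=1 s4=1 s7=1 s1=0 clk=0 s3=0 s6=1 s5=1
t2.Δ1 s2=0 s8=1 s0=1 s4=1 s7=1 s1=0 clk=1 s3=0 s6=1 s5=1
t2.Δ2 s2=0 s8=1 s0=1 s4=1 s7=1 s1=0 clk=1 s3=1 s6=1 s5=1

2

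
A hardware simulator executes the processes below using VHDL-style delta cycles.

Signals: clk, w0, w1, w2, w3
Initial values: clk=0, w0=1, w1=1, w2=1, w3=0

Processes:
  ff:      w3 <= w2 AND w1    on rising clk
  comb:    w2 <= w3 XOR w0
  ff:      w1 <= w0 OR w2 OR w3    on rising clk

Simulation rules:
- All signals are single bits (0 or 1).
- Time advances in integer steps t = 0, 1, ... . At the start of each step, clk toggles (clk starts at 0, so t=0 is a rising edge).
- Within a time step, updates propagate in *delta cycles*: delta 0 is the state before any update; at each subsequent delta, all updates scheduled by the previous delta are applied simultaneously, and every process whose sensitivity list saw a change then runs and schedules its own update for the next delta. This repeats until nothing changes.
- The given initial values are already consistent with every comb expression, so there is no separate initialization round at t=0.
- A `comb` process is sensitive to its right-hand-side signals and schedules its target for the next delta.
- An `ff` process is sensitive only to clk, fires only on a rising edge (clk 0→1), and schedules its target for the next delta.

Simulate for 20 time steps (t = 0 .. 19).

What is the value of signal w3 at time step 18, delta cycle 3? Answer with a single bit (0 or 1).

t0.Δ0 w2=1 w1=1 w3=0 clk=0 w0=1
t0.Δ1 w2=1 w1=1 w3=0 clk=1 w0=1
t0.Δ2 w2=1 w1=1 w3=1 clk=1 w0=1
t0.Δ3 w2=0 w1=1 w3=1 clk=1 w0=1
t1.Δ0 w2=0 w1=1 w3=1 clk=1 w0=1
t1.Δ1 w2=0 w1=1 w3=1 clk=0 w0=1
t2.Δ0 w2=0 w1=1 w3=1 clk=0 w0=1
t2.Δ1 w2=0 w1=1 w3=1 clk=1 w0=1
t2.Δ2 w2=0 w1=1 w3=0 clk=1 w0=1
t2.Δ3 w2=1 w1=1 w3=0 clk=1 w0=1
t3.Δ0 w2=1 w1=1 w3=0 clk=1 w0=1
t3.Δ1 w2=1 w1=1 w3=0 clk=0 w0=1
t4.Δ0 w2=1 w1=1 w3=0 clk=0 w0=1
t4.Δ1 w2=1 w1=1 w3=0 clk=1 w0=1
t4.Δ2 w2=1 w1=1 w3=1 clk=1 w0=1
t4.Δ3 w2=0 w1=1 w3=1 clk=1 w0=1
t5.Δ0 w2=0 w1=1 w3=1 clk=1 w0=1
t5.Δ1 w2=0 w1=1 w3=1 clk=0 w0=1
t6.Δ0 w2=0 w1=1 w3=1 clk=0 w0=1
t6.Δ1 w2=0 w1=1 w3=1 clk=1 w0=1
t6.Δ2 w2=0 w1=1 w3=0 clk=1 w0=1
t6.Δ3 w2=1 w1=1 w3=0 clk=1 w0=1
t7.Δ0 w2=1 w1=1 w3=0 clk=1 w0=1
t7.Δ1 w2=1 w1=1 w3=0 clk=0 w0=1
t8.Δ0 w2=1 w1=1 w3=0 clk=0 w0=1
t8.Δ1 w2=1 w1=1 w3=0 clk=1 w0=1
t8.Δ2 w2=1 w1=1 w3=1 clk=1 w0=1
t8.Δ3 w2=0 w1=1 w3=1 clk=1 w0=1
t9.Δ0 w2=0 w1=1 w3=1 clk=1 w0=1
t9.Δ1 w2=0 w1=1 w3=1 clk=0 w0=1
t10.Δ0 w2=0 w1=1 w3=1 clk=0 w0=1
t10.Δ1 w2=0 w1=1 w3=1 clk=1 w0=1
t10.Δ2 w2=0 w1=1 w3=0 clk=1 w0=1
t10.Δ3 w2=1 w1=1 w3=0 clk=1 w0=1
t11.Δ0 w2=1 w1=1 w3=0 clk=1 w0=1
t11.Δ1 w2=1 w1=1 w3=0 clk=0 w0=1
t12.Δ0 w2=1 w1=1 w3=0 clk=0 w0=1
t12.Δ1 w2=1 w1=1 w3=0 clk=1 w0=1
t12.Δ2 w2=1 w1=1 w3=1 clk=1 w0=1
t12.Δ3 w2=0 w1=1 w3=1 clk=1 w0=1
t13.Δ0 w2=0 w1=1 w3=1 clk=1 w0=1
t13.Δ1 w2=0 w1=1 w3=1 clk=0 w0=1
t14.Δ0 w2=0 w1=1 w3=1 clk=0 w0=1
t14.Δ1 w2=0 w1=1 w3=1 clk=1 w0=1
t14.Δ2 w2=0 w1=1 w3=0 clk=1 w0=1
t14.Δ3 w2=1 w1=1 w3=0 clk=1 w0=1
t15.Δ0 w2=1 w1=1 w3=0 clk=1 w0=1
t15.Δ1 w2=1 w1=1 w3=0 clk=0 w0=1
t16.Δ0 w2=1 w1=1 w3=0 clk=0 w0=1
t16.Δ1 w2=1 w1=1 w3=0 clk=1 w0=1
t16.Δ2 w2=1 w1=1 w3=1 clk=1 w0=1
t16.Δ3 w2=0 w1=1 w3=1 clk=1 w0=1
t17.Δ0 w2=0 w1=1 w3=1 clk=1 w0=1
t17.Δ1 w2=0 w1=1 w3=1 clk=0 w0=1
t18.Δ0 w2=0 w1=1 w3=1 clk=0 w0=1
t18.Δ1 w2=0 w1=1 w3=1 clk=1 w0=1
t18.Δ2 w2=0 w1=1 w3=0 clk=1 w0=1
t18.Δ3 w2=1 w1=1 w3=0 clk=1 w0=1
t19.Δ0 w2=1 w1=1 w3=0 clk=1 w0=1
t19.Δ1 w2=1 w1=1 w3=0 clk=0 w0=1

0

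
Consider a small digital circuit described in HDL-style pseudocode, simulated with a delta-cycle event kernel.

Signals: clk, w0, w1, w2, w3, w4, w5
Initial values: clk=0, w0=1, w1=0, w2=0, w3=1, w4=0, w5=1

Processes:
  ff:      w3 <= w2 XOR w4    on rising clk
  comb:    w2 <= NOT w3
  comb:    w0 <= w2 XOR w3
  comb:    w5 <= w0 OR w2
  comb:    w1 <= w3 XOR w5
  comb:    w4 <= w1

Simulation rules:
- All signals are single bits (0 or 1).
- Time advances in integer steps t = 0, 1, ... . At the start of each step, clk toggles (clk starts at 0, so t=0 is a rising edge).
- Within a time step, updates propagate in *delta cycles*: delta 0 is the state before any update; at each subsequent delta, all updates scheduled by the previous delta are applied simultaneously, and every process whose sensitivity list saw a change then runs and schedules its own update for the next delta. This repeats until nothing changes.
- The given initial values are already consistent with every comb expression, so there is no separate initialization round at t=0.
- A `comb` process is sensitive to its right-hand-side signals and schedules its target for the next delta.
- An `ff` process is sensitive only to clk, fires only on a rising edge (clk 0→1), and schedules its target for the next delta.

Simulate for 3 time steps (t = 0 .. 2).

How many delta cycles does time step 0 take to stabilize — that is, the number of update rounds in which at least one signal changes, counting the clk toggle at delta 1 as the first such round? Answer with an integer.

4

t=0 Δ0: w5=1 clk=0 w2=0 w0=1 w4=0 w1=0 w3=1
  Δ1: clk:0→1
  Δ2: w3:1→0
  Δ3: w2:0→1, w0:1→0, w1:0→1
  Δ4: w0:0→1, w4:0→1
  (4Δ to stable)
t=1 Δ0: w5=1 clk=1 w2=1 w0=1 w4=1 w1=1 w3=0
  Δ1: clk:1→0
  (1Δ to stable)
t=2 Δ0: w5=1 clk=0 w2=1 w0=1 w4=1 w1=1 w3=0
  Δ1: clk:0→1
  (1Δ to stable)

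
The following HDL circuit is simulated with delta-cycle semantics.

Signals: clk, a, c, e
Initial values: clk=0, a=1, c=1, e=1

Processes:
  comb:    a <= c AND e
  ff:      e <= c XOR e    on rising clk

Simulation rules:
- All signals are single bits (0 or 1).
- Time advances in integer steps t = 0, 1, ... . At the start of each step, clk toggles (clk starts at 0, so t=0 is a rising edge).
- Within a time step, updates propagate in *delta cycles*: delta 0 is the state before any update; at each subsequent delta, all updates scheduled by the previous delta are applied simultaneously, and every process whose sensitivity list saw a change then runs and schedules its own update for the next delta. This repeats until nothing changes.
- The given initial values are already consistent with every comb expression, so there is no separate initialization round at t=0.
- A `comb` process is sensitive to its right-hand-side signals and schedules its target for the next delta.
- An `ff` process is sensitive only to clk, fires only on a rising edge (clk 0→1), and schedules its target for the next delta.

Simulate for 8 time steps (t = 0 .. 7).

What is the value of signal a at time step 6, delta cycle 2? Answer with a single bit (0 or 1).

0

[bits: c,clk,a,e]
t=0: Δ0=1011 Δ1=1111 Δ2=1110 Δ3=1100 | 3Δ
t=1: Δ0=1100 Δ1=1000 | 1Δ
t=2: Δ0=1000 Δ1=1100 Δ2=1101 Δ3=1111 | 3Δ
t=3: Δ0=1111 Δ1=1011 | 1Δ
t=4: Δ0=1011 Δ1=1111 Δ2=1110 Δ3=1100 | 3Δ
t=5: Δ0=1100 Δ1=1000 | 1Δ
t=6: Δ0=1000 Δ1=1100 Δ2=1101 Δ3=1111 | 3Δ
t=7: Δ0=1111 Δ1=1011 | 1Δ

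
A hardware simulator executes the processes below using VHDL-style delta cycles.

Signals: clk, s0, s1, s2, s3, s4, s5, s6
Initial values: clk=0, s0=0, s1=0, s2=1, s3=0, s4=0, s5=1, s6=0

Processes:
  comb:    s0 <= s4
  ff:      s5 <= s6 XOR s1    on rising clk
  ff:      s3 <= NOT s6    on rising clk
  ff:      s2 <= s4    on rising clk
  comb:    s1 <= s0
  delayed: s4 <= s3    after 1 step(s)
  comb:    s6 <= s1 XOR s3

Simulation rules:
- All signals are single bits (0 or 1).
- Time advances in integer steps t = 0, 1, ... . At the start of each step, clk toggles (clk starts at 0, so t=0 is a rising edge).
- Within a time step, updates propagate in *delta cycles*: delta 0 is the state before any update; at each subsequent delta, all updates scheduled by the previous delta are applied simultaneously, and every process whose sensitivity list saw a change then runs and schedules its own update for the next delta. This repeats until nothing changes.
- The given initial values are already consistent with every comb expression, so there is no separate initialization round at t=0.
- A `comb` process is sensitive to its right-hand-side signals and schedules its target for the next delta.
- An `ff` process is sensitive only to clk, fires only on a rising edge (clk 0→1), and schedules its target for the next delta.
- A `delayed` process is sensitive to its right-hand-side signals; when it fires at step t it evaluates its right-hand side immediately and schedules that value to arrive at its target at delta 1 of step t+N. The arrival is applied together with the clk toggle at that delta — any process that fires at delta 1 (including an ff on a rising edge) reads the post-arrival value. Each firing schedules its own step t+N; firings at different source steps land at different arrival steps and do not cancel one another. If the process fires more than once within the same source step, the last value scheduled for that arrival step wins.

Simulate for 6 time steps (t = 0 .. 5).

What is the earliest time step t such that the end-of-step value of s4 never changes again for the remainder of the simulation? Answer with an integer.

1

t=0 Δ0: s5=1 s0=0 s4=0 s6=0 s1=0 s3=0 s2=1 clk=0
  Δ1: clk:0→1
  Δ2: s5:1→0, s3:0→1, s2:1→0
  Δ3: s6:0→1
  (3Δ to stable)
t=1 Δ0: s5=0 s0=0 s4=0 s6=1 s1=0 s3=1 s2=0 clk=1
  Δ1: s4:0→1, clk:1→0
  Δ2: s0:0→1
  Δ3: s1:0→1
  Δ4: s6:1→0
  (4Δ to stable)
t=2 Δ0: s5=0 s0=1 s4=1 s6=0 s1=1 s3=1 s2=0 clk=0
  Δ1: clk:0→1
  Δ2: s5:0→1, s2:0→1
  (2Δ to stable)
t=3 Δ0: s5=1 s0=1 s4=1 s6=0 s1=1 s3=1 s2=1 clk=1
  Δ1: clk:1→0
  (1Δ to stable)
t=4 Δ0: s5=1 s0=1 s4=1 s6=0 s1=1 s3=1 s2=1 clk=0
  Δ1: clk:0→1
  (1Δ to stable)
t=5 Δ0: s5=1 s0=1 s4=1 s6=0 s1=1 s3=1 s2=1 clk=1
  Δ1: clk:1→0
  (1Δ to stable)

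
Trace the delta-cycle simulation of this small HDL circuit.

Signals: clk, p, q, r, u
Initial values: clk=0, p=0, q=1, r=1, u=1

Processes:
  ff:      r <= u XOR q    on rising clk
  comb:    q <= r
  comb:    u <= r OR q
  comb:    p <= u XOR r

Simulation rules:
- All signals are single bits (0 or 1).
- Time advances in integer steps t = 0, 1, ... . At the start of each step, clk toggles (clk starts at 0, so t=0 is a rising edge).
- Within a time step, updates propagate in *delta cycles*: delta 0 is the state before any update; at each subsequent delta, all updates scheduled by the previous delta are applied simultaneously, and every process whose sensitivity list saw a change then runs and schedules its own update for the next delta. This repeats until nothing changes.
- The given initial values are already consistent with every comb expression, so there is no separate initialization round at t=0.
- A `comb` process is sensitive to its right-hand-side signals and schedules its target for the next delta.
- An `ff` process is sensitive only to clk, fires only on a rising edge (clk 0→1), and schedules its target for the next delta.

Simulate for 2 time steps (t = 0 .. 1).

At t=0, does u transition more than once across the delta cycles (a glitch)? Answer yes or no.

no

t0.Δ0 p=0 u=1 r=1 clk=0 q=1
t0.Δ1 p=0 u=1 r=1 clk=1 q=1
t0.Δ2 p=0 u=1 r=0 clk=1 q=1
t0.Δ3 p=1 u=1 r=0 clk=1 q=0
t0.Δ4 p=1 u=0 r=0 clk=1 q=0
t0.Δ5 p=0 u=0 r=0 clk=1 q=0
t1.Δ0 p=0 u=0 r=0 clk=1 q=0
t1.Δ1 p=0 u=0 r=0 clk=0 q=0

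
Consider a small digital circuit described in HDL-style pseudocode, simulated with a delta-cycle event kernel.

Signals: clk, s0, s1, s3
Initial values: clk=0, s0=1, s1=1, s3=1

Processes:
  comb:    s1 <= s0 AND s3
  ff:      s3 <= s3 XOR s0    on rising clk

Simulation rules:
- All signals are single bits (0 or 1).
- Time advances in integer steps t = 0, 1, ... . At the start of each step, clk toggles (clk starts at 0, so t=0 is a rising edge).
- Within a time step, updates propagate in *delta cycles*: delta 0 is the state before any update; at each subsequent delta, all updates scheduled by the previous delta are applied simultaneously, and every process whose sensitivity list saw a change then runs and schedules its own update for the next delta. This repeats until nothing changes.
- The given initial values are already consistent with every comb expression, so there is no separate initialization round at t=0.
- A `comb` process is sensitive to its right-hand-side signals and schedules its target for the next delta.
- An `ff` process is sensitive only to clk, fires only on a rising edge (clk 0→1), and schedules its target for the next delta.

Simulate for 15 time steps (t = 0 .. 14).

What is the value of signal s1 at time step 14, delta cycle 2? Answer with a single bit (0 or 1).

0

[bits: s1,s0,s3,clk]
t=0: Δ0=1110 Δ1=1111 Δ2=1101 Δ3=0101 | 3Δ
t=1: Δ0=0101 Δ1=0100 | 1Δ
t=2: Δ0=0100 Δ1=0101 Δ2=0111 Δ3=1111 | 3Δ
t=3: Δ0=1111 Δ1=1110 | 1Δ
t=4: Δ0=1110 Δ1=1111 Δ2=1101 Δ3=0101 | 3Δ
t=5: Δ0=0101 Δ1=0100 | 1Δ
t=6: Δ0=0100 Δ1=0101 Δ2=0111 Δ3=1111 | 3Δ
t=7: Δ0=1111 Δ1=1110 | 1Δ
t=8: Δ0=1110 Δ1=1111 Δ2=1101 Δ3=0101 | 3Δ
t=9: Δ0=0101 Δ1=0100 | 1Δ
t=10: Δ0=0100 Δ1=0101 Δ2=0111 Δ3=1111 | 3Δ
t=11: Δ0=1111 Δ1=1110 | 1Δ
t=12: Δ0=1110 Δ1=1111 Δ2=1101 Δ3=0101 | 3Δ
t=13: Δ0=0101 Δ1=0100 | 1Δ
t=14: Δ0=0100 Δ1=0101 Δ2=0111 Δ3=1111 | 3Δ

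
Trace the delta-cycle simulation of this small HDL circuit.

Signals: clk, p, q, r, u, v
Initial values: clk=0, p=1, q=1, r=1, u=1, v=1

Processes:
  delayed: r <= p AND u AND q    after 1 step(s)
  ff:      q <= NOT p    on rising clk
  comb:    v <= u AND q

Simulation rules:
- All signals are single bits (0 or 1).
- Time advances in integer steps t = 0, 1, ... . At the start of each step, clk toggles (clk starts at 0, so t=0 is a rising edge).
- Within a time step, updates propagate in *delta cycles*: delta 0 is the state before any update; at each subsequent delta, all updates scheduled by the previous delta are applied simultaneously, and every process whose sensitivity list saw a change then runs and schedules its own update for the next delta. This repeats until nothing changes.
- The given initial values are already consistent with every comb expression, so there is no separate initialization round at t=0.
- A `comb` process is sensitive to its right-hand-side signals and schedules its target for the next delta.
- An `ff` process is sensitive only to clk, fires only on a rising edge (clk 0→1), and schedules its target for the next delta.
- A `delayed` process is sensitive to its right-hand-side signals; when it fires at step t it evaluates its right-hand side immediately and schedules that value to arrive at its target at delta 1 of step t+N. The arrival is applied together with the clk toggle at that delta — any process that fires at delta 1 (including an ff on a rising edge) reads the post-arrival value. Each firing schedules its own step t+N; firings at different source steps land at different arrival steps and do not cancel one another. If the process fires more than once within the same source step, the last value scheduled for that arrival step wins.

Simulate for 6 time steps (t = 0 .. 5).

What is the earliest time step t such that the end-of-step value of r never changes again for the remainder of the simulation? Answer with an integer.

1

t=0 Δ0: u=1 v=1 clk=0 q=1 p=1 r=1
  Δ1: clk:0→1
  Δ2: q:1→0
  Δ3: v:1→0
  (3Δ to stable)
t=1 Δ0: u=1 v=0 clk=1 q=0 p=1 r=1
  Δ1: clk:1→0, r:1→0
  (1Δ to stable)
t=2 Δ0: u=1 v=0 clk=0 q=0 p=1 r=0
  Δ1: clk:0→1
  (1Δ to stable)
t=3 Δ0: u=1 v=0 clk=1 q=0 p=1 r=0
  Δ1: clk:1→0
  (1Δ to stable)
t=4 Δ0: u=1 v=0 clk=0 q=0 p=1 r=0
  Δ1: clk:0→1
  (1Δ to stable)
t=5 Δ0: u=1 v=0 clk=1 q=0 p=1 r=0
  Δ1: clk:1→0
  (1Δ to stable)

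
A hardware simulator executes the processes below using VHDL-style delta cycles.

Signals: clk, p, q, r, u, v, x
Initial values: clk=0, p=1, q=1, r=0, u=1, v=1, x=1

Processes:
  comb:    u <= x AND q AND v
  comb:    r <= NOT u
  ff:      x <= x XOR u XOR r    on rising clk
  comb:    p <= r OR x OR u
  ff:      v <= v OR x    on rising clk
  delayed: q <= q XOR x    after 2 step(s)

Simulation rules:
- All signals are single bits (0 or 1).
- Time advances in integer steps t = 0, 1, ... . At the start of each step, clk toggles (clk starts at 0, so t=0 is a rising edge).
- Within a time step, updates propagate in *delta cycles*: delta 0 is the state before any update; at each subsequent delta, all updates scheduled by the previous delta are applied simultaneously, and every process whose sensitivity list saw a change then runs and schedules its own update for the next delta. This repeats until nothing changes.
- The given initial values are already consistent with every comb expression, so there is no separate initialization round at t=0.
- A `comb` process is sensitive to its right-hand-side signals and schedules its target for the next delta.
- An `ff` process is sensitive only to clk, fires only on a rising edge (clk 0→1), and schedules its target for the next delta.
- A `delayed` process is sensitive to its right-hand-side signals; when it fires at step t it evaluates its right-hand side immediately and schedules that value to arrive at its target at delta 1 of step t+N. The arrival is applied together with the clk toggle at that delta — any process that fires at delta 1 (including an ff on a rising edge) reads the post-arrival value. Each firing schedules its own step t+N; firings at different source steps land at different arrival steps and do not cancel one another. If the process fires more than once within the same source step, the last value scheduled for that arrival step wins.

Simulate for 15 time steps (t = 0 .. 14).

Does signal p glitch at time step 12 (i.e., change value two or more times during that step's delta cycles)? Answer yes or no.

yes

t=0 Δ0: clk=0 x=1 u=1 v=1 p=1 r=0 q=1
  Δ1: clk:0→1
  Δ2: x:1→0
  Δ3: u:1→0
  Δ4: p:1→0, r:0→1
  Δ5: p:0→1
  (5Δ to stable)
t=1 Δ0: clk=1 x=0 u=0 v=1 p=1 r=1 q=1
  Δ1: clk:1→0
  (1Δ to stable)
t=2 Δ0: clk=0 x=0 u=0 v=1 p=1 r=1 q=1
  Δ1: clk:0→1
  Δ2: x:0→1
  Δ3: u:0→1
  Δ4: r:1→0
  (4Δ to stable)
t=3 Δ0: clk=1 x=1 u=1 v=1 p=1 r=0 q=1
  Δ1: clk:1→0
  (1Δ to stable)
t=4 Δ0: clk=0 x=1 u=1 v=1 p=1 r=0 q=1
  Δ1: clk:0→1, q:1→0
  Δ2: x:1→0, u:1→0
  Δ3: p:1→0, r:0→1
  Δ4: p:0→1
  (4Δ to stable)
t=5 Δ0: clk=1 x=0 u=0 v=1 p=1 r=1 q=0
  Δ1: clk:1→0
  (1Δ to stable)
t=6 Δ0: clk=0 x=0 u=0 v=1 p=1 r=1 q=0
  Δ1: clk:0→1
  Δ2: x:0→1
  (2Δ to stable)
t=7 Δ0: clk=1 x=1 u=0 v=1 p=1 r=1 q=0
  Δ1: clk:1→0
  (1Δ to stable)
t=8 Δ0: clk=0 x=1 u=0 v=1 p=1 r=1 q=0
  Δ1: clk:0→1, q:0→1
  Δ2: x:1→0, u:0→1
  Δ3: u:1→0, r:1→0
  Δ4: p:1→0, r:0→1
  Δ5: p:0→1
  (5Δ to stable)
t=9 Δ0: clk=1 x=0 u=0 v=1 p=1 r=1 q=1
  Δ1: clk:1→0
  (1Δ to stable)
t=10 Δ0: clk=0 x=0 u=0 v=1 p=1 r=1 q=1
  Δ1: clk:0→1
  Δ2: x:0→1
  Δ3: u:0→1
  Δ4: r:1→0
  (4Δ to stable)
t=11 Δ0: clk=1 x=1 u=1 v=1 p=1 r=0 q=1
  Δ1: clk:1→0
  (1Δ to stable)
t=12 Δ0: clk=0 x=1 u=1 v=1 p=1 r=0 q=1
  Δ1: clk:0→1, q:1→0
  Δ2: x:1→0, u:1→0
  Δ3: p:1→0, r:0→1
  Δ4: p:0→1
  (4Δ to stable)
t=13 Δ0: clk=1 x=0 u=0 v=1 p=1 r=1 q=0
  Δ1: clk:1→0
  (1Δ to stable)
t=14 Δ0: clk=0 x=0 u=0 v=1 p=1 r=1 q=0
  Δ1: clk:0→1
  Δ2: x:0→1
  (2Δ to stable)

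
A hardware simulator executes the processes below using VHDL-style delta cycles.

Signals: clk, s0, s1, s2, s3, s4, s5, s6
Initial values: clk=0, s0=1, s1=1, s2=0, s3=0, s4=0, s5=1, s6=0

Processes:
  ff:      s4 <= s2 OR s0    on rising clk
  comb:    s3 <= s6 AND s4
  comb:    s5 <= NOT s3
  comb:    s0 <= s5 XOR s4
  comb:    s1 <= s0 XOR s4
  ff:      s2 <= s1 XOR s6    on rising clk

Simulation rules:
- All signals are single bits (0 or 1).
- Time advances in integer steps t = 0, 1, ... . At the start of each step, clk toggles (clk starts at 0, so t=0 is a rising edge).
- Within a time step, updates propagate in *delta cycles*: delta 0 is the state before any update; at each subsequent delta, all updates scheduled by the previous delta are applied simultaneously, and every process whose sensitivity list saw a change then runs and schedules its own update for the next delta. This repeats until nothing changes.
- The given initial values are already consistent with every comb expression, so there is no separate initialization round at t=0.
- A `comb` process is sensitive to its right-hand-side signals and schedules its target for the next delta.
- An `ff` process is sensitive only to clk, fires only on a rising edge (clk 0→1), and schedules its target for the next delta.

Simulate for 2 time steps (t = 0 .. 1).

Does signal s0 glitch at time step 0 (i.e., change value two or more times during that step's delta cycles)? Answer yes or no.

[bits: s5,s1,s2,s4,s0,clk,s3,s6]
t=0: Δ0=11001000 Δ1=11001100 Δ2=11111100 Δ3=10110100 Δ4=11110100 | 4Δ
t=1: Δ0=11110100 Δ1=11110000 | 1Δ

no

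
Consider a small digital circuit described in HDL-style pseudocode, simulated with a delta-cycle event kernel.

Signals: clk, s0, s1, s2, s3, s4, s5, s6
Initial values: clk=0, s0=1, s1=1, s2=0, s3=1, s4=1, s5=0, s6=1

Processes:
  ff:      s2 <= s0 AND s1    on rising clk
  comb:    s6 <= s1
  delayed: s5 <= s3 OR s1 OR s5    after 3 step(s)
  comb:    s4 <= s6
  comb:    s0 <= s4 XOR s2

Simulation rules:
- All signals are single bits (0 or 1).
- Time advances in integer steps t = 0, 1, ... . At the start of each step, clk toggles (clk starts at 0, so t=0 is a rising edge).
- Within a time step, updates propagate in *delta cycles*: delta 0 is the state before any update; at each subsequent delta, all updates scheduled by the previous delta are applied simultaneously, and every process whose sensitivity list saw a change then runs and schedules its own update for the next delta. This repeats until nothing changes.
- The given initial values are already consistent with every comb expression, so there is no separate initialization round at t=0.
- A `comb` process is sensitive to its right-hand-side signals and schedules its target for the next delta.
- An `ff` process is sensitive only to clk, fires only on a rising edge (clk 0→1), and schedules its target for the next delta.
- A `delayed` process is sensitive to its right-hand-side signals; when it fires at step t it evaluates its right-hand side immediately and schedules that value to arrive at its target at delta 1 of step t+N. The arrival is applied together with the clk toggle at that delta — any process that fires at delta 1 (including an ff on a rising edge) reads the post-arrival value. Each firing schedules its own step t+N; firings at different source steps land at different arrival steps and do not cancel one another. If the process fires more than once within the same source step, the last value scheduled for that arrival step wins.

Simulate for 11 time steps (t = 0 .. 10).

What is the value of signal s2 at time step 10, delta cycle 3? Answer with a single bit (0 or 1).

t0.Δ0 s5=0 s3=1 s4=1 s2=0 s1=1 s0=1 s6=1 clk=0
t0.Δ1 s5=0 s3=1 s4=1 s2=0 s1=1 s0=1 s6=1 clk=1
t0.Δ2 s5=0 s3=1 s4=1 s2=1 s1=1 s0=1 s6=1 clk=1
t0.Δ3 s5=0 s3=1 s4=1 s2=1 s1=1 s0=0 s6=1 clk=1
t1.Δ0 s5=0 s3=1 s4=1 s2=1 s1=1 s0=0 s6=1 clk=1
t1.Δ1 s5=0 s3=1 s4=1 s2=1 s1=1 s0=0 s6=1 clk=0
t2.Δ0 s5=0 s3=1 s4=1 s2=1 s1=1 s0=0 s6=1 clk=0
t2.Δ1 s5=0 s3=1 s4=1 s2=1 s1=1 s0=0 s6=1 clk=1
t2.Δ2 s5=0 s3=1 s4=1 s2=0 s1=1 s0=0 s6=1 clk=1
t2.Δ3 s5=0 s3=1 s4=1 s2=0 s1=1 s0=1 s6=1 clk=1
t3.Δ0 s5=0 s3=1 s4=1 s2=0 s1=1 s0=1 s6=1 clk=1
t3.Δ1 s5=0 s3=1 s4=1 s2=0 s1=1 s0=1 s6=1 clk=0
t4.Δ0 s5=0 s3=1 s4=1 s2=0 s1=1 s0=1 s6=1 clk=0
t4.Δ1 s5=0 s3=1 s4=1 s2=0 s1=1 s0=1 s6=1 clk=1
t4.Δ2 s5=0 s3=1 s4=1 s2=1 s1=1 s0=1 s6=1 clk=1
t4.Δ3 s5=0 s3=1 s4=1 s2=1 s1=1 s0=0 s6=1 clk=1
t5.Δ0 s5=0 s3=1 s4=1 s2=1 s1=1 s0=0 s6=1 clk=1
t5.Δ1 s5=0 s3=1 s4=1 s2=1 s1=1 s0=0 s6=1 clk=0
t6.Δ0 s5=0 s3=1 s4=1 s2=1 s1=1 s0=0 s6=1 clk=0
t6.Δ1 s5=0 s3=1 s4=1 s2=1 s1=1 s0=0 s6=1 clk=1
t6.Δ2 s5=0 s3=1 s4=1 s2=0 s1=1 s0=0 s6=1 clk=1
t6.Δ3 s5=0 s3=1 s4=1 s2=0 s1=1 s0=1 s6=1 clk=1
t7.Δ0 s5=0 s3=1 s4=1 s2=0 s1=1 s0=1 s6=1 clk=1
t7.Δ1 s5=0 s3=1 s4=1 s2=0 s1=1 s0=1 s6=1 clk=0
t8.Δ0 s5=0 s3=1 s4=1 s2=0 s1=1 s0=1 s6=1 clk=0
t8.Δ1 s5=0 s3=1 s4=1 s2=0 s1=1 s0=1 s6=1 clk=1
t8.Δ2 s5=0 s3=1 s4=1 s2=1 s1=1 s0=1 s6=1 clk=1
t8.Δ3 s5=0 s3=1 s4=1 s2=1 s1=1 s0=0 s6=1 clk=1
t9.Δ0 s5=0 s3=1 s4=1 s2=1 s1=1 s0=0 s6=1 clk=1
t9.Δ1 s5=0 s3=1 s4=1 s2=1 s1=1 s0=0 s6=1 clk=0
t10.Δ0 s5=0 s3=1 s4=1 s2=1 s1=1 s0=0 s6=1 clk=0
t10.Δ1 s5=0 s3=1 s4=1 s2=1 s1=1 s0=0 s6=1 clk=1
t10.Δ2 s5=0 s3=1 s4=1 s2=0 s1=1 s0=0 s6=1 clk=1
t10.Δ3 s5=0 s3=1 s4=1 s2=0 s1=1 s0=1 s6=1 clk=1

0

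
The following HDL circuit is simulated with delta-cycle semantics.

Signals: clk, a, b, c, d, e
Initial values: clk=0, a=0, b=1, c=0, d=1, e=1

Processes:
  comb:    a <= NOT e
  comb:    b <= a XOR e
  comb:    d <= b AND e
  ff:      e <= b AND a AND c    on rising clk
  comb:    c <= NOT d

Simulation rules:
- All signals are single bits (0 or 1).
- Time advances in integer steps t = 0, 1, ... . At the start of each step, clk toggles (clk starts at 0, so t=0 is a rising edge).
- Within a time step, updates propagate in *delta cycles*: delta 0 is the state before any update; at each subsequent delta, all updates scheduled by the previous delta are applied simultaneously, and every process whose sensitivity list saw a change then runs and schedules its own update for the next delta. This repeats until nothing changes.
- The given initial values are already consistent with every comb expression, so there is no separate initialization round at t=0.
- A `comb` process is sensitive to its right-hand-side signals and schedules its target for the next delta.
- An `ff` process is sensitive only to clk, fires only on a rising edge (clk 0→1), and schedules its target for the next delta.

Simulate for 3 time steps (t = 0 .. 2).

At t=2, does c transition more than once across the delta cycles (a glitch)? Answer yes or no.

t0.Δ0 c=0 clk=0 a=0 d=1 b=1 e=1
t0.Δ1 c=0 clk=1 a=0 d=1 b=1 e=1
t0.Δ2 c=0 clk=1 a=0 d=1 b=1 e=0
t0.Δ3 c=0 clk=1 a=1 d=0 b=0 e=0
t0.Δ4 c=1 clk=1 a=1 d=0 b=1 e=0
t1.Δ0 c=1 clk=1 a=1 d=0 b=1 e=0
t1.Δ1 c=1 clk=0 a=1 d=0 b=1 e=0
t2.Δ0 c=1 clk=0 a=1 d=0 b=1 e=0
t2.Δ1 c=1 clk=1 a=1 d=0 b=1 e=0
t2.Δ2 c=1 clk=1 a=1 d=0 b=1 e=1
t2.Δ3 c=1 clk=1 a=0 d=1 b=0 e=1
t2.Δ4 c=0 clk=1 a=0 d=0 b=1 e=1
t2.Δ5 c=1 clk=1 a=0 d=1 b=1 e=1
t2.Δ6 c=0 clk=1 a=0 d=1 b=1 e=1

yes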